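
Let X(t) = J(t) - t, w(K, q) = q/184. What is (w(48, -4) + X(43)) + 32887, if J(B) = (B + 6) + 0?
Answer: 1513077/46 ≈ 32893.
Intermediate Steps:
w(K, q) = q/184 (w(K, q) = q*(1/184) = q/184)
J(B) = 6 + B (J(B) = (6 + B) + 0 = 6 + B)
X(t) = 6 (X(t) = (6 + t) - t = 6)
(w(48, -4) + X(43)) + 32887 = ((1/184)*(-4) + 6) + 32887 = (-1/46 + 6) + 32887 = 275/46 + 32887 = 1513077/46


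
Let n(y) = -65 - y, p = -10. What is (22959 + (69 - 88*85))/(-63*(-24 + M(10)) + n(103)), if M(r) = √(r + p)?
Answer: 3887/336 ≈ 11.568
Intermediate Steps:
M(r) = √(-10 + r) (M(r) = √(r - 10) = √(-10 + r))
(22959 + (69 - 88*85))/(-63*(-24 + M(10)) + n(103)) = (22959 + (69 - 88*85))/(-63*(-24 + √(-10 + 10)) + (-65 - 1*103)) = (22959 + (69 - 7480))/(-63*(-24 + √0) + (-65 - 103)) = (22959 - 7411)/(-63*(-24 + 0) - 168) = 15548/(-63*(-24) - 168) = 15548/(1512 - 168) = 15548/1344 = 15548*(1/1344) = 3887/336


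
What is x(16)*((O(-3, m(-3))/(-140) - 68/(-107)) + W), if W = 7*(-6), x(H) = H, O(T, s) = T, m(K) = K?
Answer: -2477276/3745 ≈ -661.49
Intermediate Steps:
W = -42
x(16)*((O(-3, m(-3))/(-140) - 68/(-107)) + W) = 16*((-3/(-140) - 68/(-107)) - 42) = 16*((-3*(-1/140) - 68*(-1/107)) - 42) = 16*((3/140 + 68/107) - 42) = 16*(9841/14980 - 42) = 16*(-619319/14980) = -2477276/3745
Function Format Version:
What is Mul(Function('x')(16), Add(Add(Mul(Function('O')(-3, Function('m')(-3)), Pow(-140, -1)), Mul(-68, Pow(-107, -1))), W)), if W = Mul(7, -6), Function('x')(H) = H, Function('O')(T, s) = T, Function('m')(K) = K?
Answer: Rational(-2477276, 3745) ≈ -661.49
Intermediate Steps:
W = -42
Mul(Function('x')(16), Add(Add(Mul(Function('O')(-3, Function('m')(-3)), Pow(-140, -1)), Mul(-68, Pow(-107, -1))), W)) = Mul(16, Add(Add(Mul(-3, Pow(-140, -1)), Mul(-68, Pow(-107, -1))), -42)) = Mul(16, Add(Add(Mul(-3, Rational(-1, 140)), Mul(-68, Rational(-1, 107))), -42)) = Mul(16, Add(Add(Rational(3, 140), Rational(68, 107)), -42)) = Mul(16, Add(Rational(9841, 14980), -42)) = Mul(16, Rational(-619319, 14980)) = Rational(-2477276, 3745)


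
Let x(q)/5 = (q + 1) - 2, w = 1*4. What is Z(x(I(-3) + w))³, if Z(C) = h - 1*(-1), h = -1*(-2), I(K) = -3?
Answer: 27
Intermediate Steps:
w = 4
h = 2
x(q) = -5 + 5*q (x(q) = 5*((q + 1) - 2) = 5*((1 + q) - 2) = 5*(-1 + q) = -5 + 5*q)
Z(C) = 3 (Z(C) = 2 - 1*(-1) = 2 + 1 = 3)
Z(x(I(-3) + w))³ = 3³ = 27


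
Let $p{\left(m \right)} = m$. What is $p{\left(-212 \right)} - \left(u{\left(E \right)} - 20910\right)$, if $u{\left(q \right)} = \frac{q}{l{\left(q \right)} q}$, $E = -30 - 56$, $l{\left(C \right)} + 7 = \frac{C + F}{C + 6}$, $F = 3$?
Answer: $\frac{9873026}{477} \approx 20698.0$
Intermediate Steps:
$l{\left(C \right)} = -7 + \frac{3 + C}{6 + C}$ ($l{\left(C \right)} = -7 + \frac{C + 3}{C + 6} = -7 + \frac{3 + C}{6 + C}$)
$E = -86$
$u{\left(q \right)} = \frac{6 + q}{3 \left(-13 - 2 q\right)}$ ($u{\left(q \right)} = \frac{q}{\frac{3 \left(-13 - 2 q\right)}{6 + q} q} = \frac{q}{3 q \frac{1}{6 + q} \left(-13 - 2 q\right)} = q \frac{6 + q}{3 q \left(-13 - 2 q\right)} = \frac{6 + q}{3 \left(-13 - 2 q\right)}$)
$p{\left(-212 \right)} - \left(u{\left(E \right)} - 20910\right) = -212 - \left(\frac{-6 - -86}{3 \left(13 + 2 \left(-86\right)\right)} - 20910\right) = -212 - \left(\frac{-6 + 86}{3 \left(13 - 172\right)} - 20910\right) = -212 - \left(\frac{1}{3} \frac{1}{-159} \cdot 80 - 20910\right) = -212 - \left(\frac{1}{3} \left(- \frac{1}{159}\right) 80 - 20910\right) = -212 - \left(- \frac{80}{477} - 20910\right) = -212 - - \frac{9974150}{477} = -212 + \frac{9974150}{477} = \frac{9873026}{477}$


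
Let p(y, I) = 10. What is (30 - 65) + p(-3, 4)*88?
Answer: 845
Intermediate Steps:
(30 - 65) + p(-3, 4)*88 = (30 - 65) + 10*88 = -35 + 880 = 845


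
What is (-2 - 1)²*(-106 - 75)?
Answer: -1629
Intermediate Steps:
(-2 - 1)²*(-106 - 75) = (-3)²*(-181) = 9*(-181) = -1629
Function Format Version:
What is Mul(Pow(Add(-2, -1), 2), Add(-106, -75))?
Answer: -1629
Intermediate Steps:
Mul(Pow(Add(-2, -1), 2), Add(-106, -75)) = Mul(Pow(-3, 2), -181) = Mul(9, -181) = -1629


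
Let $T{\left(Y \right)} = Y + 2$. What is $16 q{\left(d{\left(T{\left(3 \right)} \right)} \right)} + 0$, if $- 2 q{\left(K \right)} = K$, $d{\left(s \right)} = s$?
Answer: $-40$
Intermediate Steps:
$T{\left(Y \right)} = 2 + Y$
$q{\left(K \right)} = - \frac{K}{2}$
$16 q{\left(d{\left(T{\left(3 \right)} \right)} \right)} + 0 = 16 \left(- \frac{2 + 3}{2}\right) + 0 = 16 \left(\left(- \frac{1}{2}\right) 5\right) + 0 = 16 \left(- \frac{5}{2}\right) + 0 = -40 + 0 = -40$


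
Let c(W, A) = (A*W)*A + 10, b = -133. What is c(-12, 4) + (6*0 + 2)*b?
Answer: -448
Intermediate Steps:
c(W, A) = 10 + W*A**2 (c(W, A) = W*A**2 + 10 = 10 + W*A**2)
c(-12, 4) + (6*0 + 2)*b = (10 - 12*4**2) + (6*0 + 2)*(-133) = (10 - 12*16) + (0 + 2)*(-133) = (10 - 192) + 2*(-133) = -182 - 266 = -448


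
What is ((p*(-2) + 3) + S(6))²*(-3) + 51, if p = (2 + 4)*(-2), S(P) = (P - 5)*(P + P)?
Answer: -4512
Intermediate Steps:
S(P) = 2*P*(-5 + P) (S(P) = (-5 + P)*(2*P) = 2*P*(-5 + P))
p = -12 (p = 6*(-2) = -12)
((p*(-2) + 3) + S(6))²*(-3) + 51 = ((-12*(-2) + 3) + 2*6*(-5 + 6))²*(-3) + 51 = ((24 + 3) + 2*6*1)²*(-3) + 51 = (27 + 12)²*(-3) + 51 = 39²*(-3) + 51 = 1521*(-3) + 51 = -4563 + 51 = -4512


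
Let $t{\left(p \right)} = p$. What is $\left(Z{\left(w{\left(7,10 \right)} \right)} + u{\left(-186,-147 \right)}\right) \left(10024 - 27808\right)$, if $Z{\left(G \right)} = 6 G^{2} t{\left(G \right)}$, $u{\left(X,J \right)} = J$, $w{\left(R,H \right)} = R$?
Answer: $-33985224$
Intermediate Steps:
$Z{\left(G \right)} = 6 G^{3}$ ($Z{\left(G \right)} = 6 G^{2} G = 6 G^{3}$)
$\left(Z{\left(w{\left(7,10 \right)} \right)} + u{\left(-186,-147 \right)}\right) \left(10024 - 27808\right) = \left(6 \cdot 7^{3} - 147\right) \left(10024 - 27808\right) = \left(6 \cdot 343 - 147\right) \left(-17784\right) = \left(2058 - 147\right) \left(-17784\right) = 1911 \left(-17784\right) = -33985224$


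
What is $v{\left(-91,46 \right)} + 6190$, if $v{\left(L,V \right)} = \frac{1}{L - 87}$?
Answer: $\frac{1101819}{178} \approx 6190.0$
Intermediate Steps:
$v{\left(L,V \right)} = \frac{1}{-87 + L}$
$v{\left(-91,46 \right)} + 6190 = \frac{1}{-87 - 91} + 6190 = \frac{1}{-178} + 6190 = - \frac{1}{178} + 6190 = \frac{1101819}{178}$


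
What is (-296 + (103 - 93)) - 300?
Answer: -586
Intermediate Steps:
(-296 + (103 - 93)) - 300 = (-296 + 10) - 300 = -286 - 300 = -586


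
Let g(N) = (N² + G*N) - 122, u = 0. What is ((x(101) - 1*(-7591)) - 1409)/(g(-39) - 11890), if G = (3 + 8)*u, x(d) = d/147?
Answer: -908855/1542177 ≈ -0.58933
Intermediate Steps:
x(d) = d/147 (x(d) = d*(1/147) = d/147)
G = 0 (G = (3 + 8)*0 = 11*0 = 0)
g(N) = -122 + N² (g(N) = (N² + 0*N) - 122 = (N² + 0) - 122 = N² - 122 = -122 + N²)
((x(101) - 1*(-7591)) - 1409)/(g(-39) - 11890) = (((1/147)*101 - 1*(-7591)) - 1409)/((-122 + (-39)²) - 11890) = ((101/147 + 7591) - 1409)/((-122 + 1521) - 11890) = (1115978/147 - 1409)/(1399 - 11890) = (908855/147)/(-10491) = (908855/147)*(-1/10491) = -908855/1542177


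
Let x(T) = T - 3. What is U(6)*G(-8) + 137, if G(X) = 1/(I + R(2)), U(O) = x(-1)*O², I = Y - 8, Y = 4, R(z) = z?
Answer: 209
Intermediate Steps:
x(T) = -3 + T
I = -4 (I = 4 - 8 = -4)
U(O) = -4*O² (U(O) = (-3 - 1)*O² = -4*O²)
G(X) = -½ (G(X) = 1/(-4 + 2) = 1/(-2) = -½)
U(6)*G(-8) + 137 = -4*6²*(-½) + 137 = -4*36*(-½) + 137 = -144*(-½) + 137 = 72 + 137 = 209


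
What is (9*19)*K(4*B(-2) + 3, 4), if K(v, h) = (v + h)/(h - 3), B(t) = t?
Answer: -171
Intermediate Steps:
K(v, h) = (h + v)/(-3 + h)
(9*19)*K(4*B(-2) + 3, 4) = (9*19)*((4 + (4*(-2) + 3))/(-3 + 4)) = 171*((4 + (-8 + 3))/1) = 171*(1*(4 - 5)) = 171*(1*(-1)) = 171*(-1) = -171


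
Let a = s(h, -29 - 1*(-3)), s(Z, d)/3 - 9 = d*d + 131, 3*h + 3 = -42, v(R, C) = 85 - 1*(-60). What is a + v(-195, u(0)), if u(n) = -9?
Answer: 2593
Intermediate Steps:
v(R, C) = 145 (v(R, C) = 85 + 60 = 145)
h = -15 (h = -1 + (1/3)*(-42) = -1 - 14 = -15)
s(Z, d) = 420 + 3*d**2 (s(Z, d) = 27 + 3*(d*d + 131) = 27 + 3*(d**2 + 131) = 27 + 3*(131 + d**2) = 27 + (393 + 3*d**2) = 420 + 3*d**2)
a = 2448 (a = 420 + 3*(-29 - 1*(-3))**2 = 420 + 3*(-29 + 3)**2 = 420 + 3*(-26)**2 = 420 + 3*676 = 420 + 2028 = 2448)
a + v(-195, u(0)) = 2448 + 145 = 2593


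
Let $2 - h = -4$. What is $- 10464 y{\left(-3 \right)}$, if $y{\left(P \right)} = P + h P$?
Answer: $219744$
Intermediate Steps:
$h = 6$ ($h = 2 - -4 = 2 + 4 = 6$)
$y{\left(P \right)} = 7 P$ ($y{\left(P \right)} = P + 6 P = 7 P$)
$- 10464 y{\left(-3 \right)} = - 10464 \cdot 7 \left(-3\right) = \left(-10464\right) \left(-21\right) = 219744$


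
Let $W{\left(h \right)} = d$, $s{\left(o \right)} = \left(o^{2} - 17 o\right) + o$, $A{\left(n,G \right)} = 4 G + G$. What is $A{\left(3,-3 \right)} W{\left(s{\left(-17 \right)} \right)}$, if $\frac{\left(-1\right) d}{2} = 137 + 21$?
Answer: $4740$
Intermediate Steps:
$d = -316$ ($d = - 2 \left(137 + 21\right) = \left(-2\right) 158 = -316$)
$A{\left(n,G \right)} = 5 G$
$s{\left(o \right)} = o^{2} - 16 o$
$W{\left(h \right)} = -316$
$A{\left(3,-3 \right)} W{\left(s{\left(-17 \right)} \right)} = 5 \left(-3\right) \left(-316\right) = \left(-15\right) \left(-316\right) = 4740$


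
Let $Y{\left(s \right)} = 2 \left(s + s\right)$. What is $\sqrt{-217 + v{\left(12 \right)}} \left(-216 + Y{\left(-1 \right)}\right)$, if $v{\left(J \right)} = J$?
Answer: $- 220 i \sqrt{205} \approx - 3149.9 i$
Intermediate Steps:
$Y{\left(s \right)} = 4 s$ ($Y{\left(s \right)} = 2 \cdot 2 s = 4 s$)
$\sqrt{-217 + v{\left(12 \right)}} \left(-216 + Y{\left(-1 \right)}\right) = \sqrt{-217 + 12} \left(-216 + 4 \left(-1\right)\right) = \sqrt{-205} \left(-216 - 4\right) = i \sqrt{205} \left(-220\right) = - 220 i \sqrt{205}$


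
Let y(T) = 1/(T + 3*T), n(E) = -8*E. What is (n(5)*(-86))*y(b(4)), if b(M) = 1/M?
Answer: 3440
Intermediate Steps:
y(T) = 1/(4*T)
(n(5)*(-86))*y(b(4)) = (-8*5*(-86))*(1/(4*(1/4))) = (-40*(-86))*(1/(4*(1/4))) = 3440*((1/4)*4) = 3440*1 = 3440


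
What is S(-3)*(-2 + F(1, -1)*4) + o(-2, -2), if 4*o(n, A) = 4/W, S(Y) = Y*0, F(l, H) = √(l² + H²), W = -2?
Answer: -½ ≈ -0.50000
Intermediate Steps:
F(l, H) = √(H² + l²)
S(Y) = 0
o(n, A) = -½ (o(n, A) = (4/(-2))/4 = (4*(-½))/4 = (¼)*(-2) = -½)
S(-3)*(-2 + F(1, -1)*4) + o(-2, -2) = 0*(-2 + √((-1)² + 1²)*4) - ½ = 0*(-2 + √(1 + 1)*4) - ½ = 0*(-2 + √2*4) - ½ = 0*(-2 + 4*√2) - ½ = 0 - ½ = -½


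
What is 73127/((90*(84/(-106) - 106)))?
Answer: -3875731/509400 ≈ -7.6084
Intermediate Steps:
73127/((90*(84/(-106) - 106))) = 73127/((90*(84*(-1/106) - 106))) = 73127/((90*(-42/53 - 106))) = 73127/((90*(-5660/53))) = 73127/(-509400/53) = 73127*(-53/509400) = -3875731/509400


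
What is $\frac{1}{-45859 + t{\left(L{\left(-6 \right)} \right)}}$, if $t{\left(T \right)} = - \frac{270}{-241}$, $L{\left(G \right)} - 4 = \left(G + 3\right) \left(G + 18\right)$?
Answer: $- \frac{241}{11051749} \approx -2.1807 \cdot 10^{-5}$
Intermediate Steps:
$L{\left(G \right)} = 4 + \left(3 + G\right) \left(18 + G\right)$ ($L{\left(G \right)} = 4 + \left(G + 3\right) \left(G + 18\right) = 4 + \left(3 + G\right) \left(18 + G\right)$)
$t{\left(T \right)} = \frac{270}{241}$ ($t{\left(T \right)} = \left(-270\right) \left(- \frac{1}{241}\right) = \frac{270}{241}$)
$\frac{1}{-45859 + t{\left(L{\left(-6 \right)} \right)}} = \frac{1}{-45859 + \frac{270}{241}} = \frac{1}{- \frac{11051749}{241}} = - \frac{241}{11051749}$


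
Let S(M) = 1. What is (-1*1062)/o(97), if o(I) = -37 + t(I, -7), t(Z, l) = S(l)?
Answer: 59/2 ≈ 29.500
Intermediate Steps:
t(Z, l) = 1
o(I) = -36 (o(I) = -37 + 1 = -36)
(-1*1062)/o(97) = -1*1062/(-36) = -1062*(-1/36) = 59/2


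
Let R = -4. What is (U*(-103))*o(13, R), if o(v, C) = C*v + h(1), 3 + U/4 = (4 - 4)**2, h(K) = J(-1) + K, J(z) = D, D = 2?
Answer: -60564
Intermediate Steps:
J(z) = 2
h(K) = 2 + K
U = -12 (U = -12 + 4*(4 - 4)**2 = -12 + 4*0**2 = -12 + 4*0 = -12 + 0 = -12)
o(v, C) = 3 + C*v (o(v, C) = C*v + (2 + 1) = C*v + 3 = 3 + C*v)
(U*(-103))*o(13, R) = (-12*(-103))*(3 - 4*13) = 1236*(3 - 52) = 1236*(-49) = -60564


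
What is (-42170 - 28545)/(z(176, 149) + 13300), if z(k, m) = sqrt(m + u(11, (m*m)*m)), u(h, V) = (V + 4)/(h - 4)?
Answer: -1645891625/308730251 + 70715*sqrt(5790743)/617460502 ≈ -5.0556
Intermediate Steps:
u(h, V) = (4 + V)/(-4 + h)
z(k, m) = sqrt(4/7 + m + m**3/7) (z(k, m) = sqrt(m + (4 + (m*m)*m)/(-4 + 11)) = sqrt(m + (4 + m**2*m)/7) = sqrt(m + (4 + m**3)/7) = sqrt(m + (4/7 + m**3/7)) = sqrt(4/7 + m + m**3/7))
(-42170 - 28545)/(z(176, 149) + 13300) = (-42170 - 28545)/(sqrt(28 + 7*149**3 + 49*149)/7 + 13300) = -70715/(sqrt(28 + 7*3307949 + 7301)/7 + 13300) = -70715/(sqrt(28 + 23155643 + 7301)/7 + 13300) = -70715/(sqrt(23162972)/7 + 13300) = -70715/((2*sqrt(5790743))/7 + 13300) = -70715/(2*sqrt(5790743)/7 + 13300) = -70715/(13300 + 2*sqrt(5790743)/7)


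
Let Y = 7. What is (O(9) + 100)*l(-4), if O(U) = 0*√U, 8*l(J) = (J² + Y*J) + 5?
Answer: -175/2 ≈ -87.500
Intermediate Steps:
l(J) = 5/8 + J²/8 + 7*J/8 (l(J) = ((J² + 7*J) + 5)/8 = (5 + J² + 7*J)/8 = 5/8 + J²/8 + 7*J/8)
O(U) = 0
(O(9) + 100)*l(-4) = (0 + 100)*(5/8 + (⅛)*(-4)² + (7/8)*(-4)) = 100*(5/8 + (⅛)*16 - 7/2) = 100*(5/8 + 2 - 7/2) = 100*(-7/8) = -175/2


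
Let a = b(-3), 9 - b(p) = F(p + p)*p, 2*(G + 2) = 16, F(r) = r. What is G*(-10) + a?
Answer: -69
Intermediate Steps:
G = 6 (G = -2 + (½)*16 = -2 + 8 = 6)
b(p) = 9 - 2*p² (b(p) = 9 - (p + p)*p = 9 - 2*p*p = 9 - 2*p²)
a = -9 (a = 9 - 2*(-3)² = 9 - 2*9 = 9 - 18 = -9)
G*(-10) + a = 6*(-10) - 9 = -60 - 9 = -69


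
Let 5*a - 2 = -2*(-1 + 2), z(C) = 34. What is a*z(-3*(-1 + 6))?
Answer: 0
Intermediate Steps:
a = 0 (a = 2/5 + (-2*(-1 + 2))/5 = 2/5 + (-2*1)/5 = 2/5 + (1/5)*(-2) = 2/5 - 2/5 = 0)
a*z(-3*(-1 + 6)) = 0*34 = 0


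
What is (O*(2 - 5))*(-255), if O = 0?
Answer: 0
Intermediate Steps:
(O*(2 - 5))*(-255) = (0*(2 - 5))*(-255) = (0*(-3))*(-255) = 0*(-255) = 0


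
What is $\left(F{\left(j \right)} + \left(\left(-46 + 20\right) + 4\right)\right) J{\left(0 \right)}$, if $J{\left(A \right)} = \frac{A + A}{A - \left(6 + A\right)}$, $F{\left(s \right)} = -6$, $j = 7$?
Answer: $0$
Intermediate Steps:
$J{\left(A \right)} = - \frac{A}{3}$ ($J{\left(A \right)} = \frac{2 A}{-6} = 2 A \left(- \frac{1}{6}\right) = - \frac{A}{3}$)
$\left(F{\left(j \right)} + \left(\left(-46 + 20\right) + 4\right)\right) J{\left(0 \right)} = \left(-6 + \left(\left(-46 + 20\right) + 4\right)\right) \left(\left(- \frac{1}{3}\right) 0\right) = \left(-6 + \left(-26 + 4\right)\right) 0 = \left(-6 - 22\right) 0 = \left(-28\right) 0 = 0$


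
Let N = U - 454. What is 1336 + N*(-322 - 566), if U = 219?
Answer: 210016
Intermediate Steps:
N = -235 (N = 219 - 454 = -235)
1336 + N*(-322 - 566) = 1336 - 235*(-322 - 566) = 1336 - 235*(-888) = 1336 + 208680 = 210016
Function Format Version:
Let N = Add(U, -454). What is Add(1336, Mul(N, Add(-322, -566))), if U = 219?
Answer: 210016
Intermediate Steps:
N = -235 (N = Add(219, -454) = -235)
Add(1336, Mul(N, Add(-322, -566))) = Add(1336, Mul(-235, Add(-322, -566))) = Add(1336, Mul(-235, -888)) = Add(1336, 208680) = 210016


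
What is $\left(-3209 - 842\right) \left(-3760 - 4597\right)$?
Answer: $33854207$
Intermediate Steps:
$\left(-3209 - 842\right) \left(-3760 - 4597\right) = \left(-4051\right) \left(-8357\right) = 33854207$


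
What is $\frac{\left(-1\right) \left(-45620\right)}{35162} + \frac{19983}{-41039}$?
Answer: $\frac{584778467}{721506659} \approx 0.8105$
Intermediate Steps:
$\frac{\left(-1\right) \left(-45620\right)}{35162} + \frac{19983}{-41039} = 45620 \cdot \frac{1}{35162} + 19983 \left(- \frac{1}{41039}\right) = \frac{22810}{17581} - \frac{19983}{41039} = \frac{584778467}{721506659}$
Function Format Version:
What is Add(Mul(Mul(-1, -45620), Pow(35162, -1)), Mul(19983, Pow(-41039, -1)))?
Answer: Rational(584778467, 721506659) ≈ 0.81050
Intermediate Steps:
Add(Mul(Mul(-1, -45620), Pow(35162, -1)), Mul(19983, Pow(-41039, -1))) = Add(Mul(45620, Rational(1, 35162)), Mul(19983, Rational(-1, 41039))) = Add(Rational(22810, 17581), Rational(-19983, 41039)) = Rational(584778467, 721506659)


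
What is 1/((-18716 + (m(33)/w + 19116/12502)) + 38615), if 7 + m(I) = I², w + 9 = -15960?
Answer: 99822219/1986508204001 ≈ 5.0250e-5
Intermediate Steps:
w = -15969 (w = -9 - 15960 = -15969)
m(I) = -7 + I²
1/((-18716 + (m(33)/w + 19116/12502)) + 38615) = 1/((-18716 + ((-7 + 33²)/(-15969) + 19116/12502)) + 38615) = 1/((-18716 + ((-7 + 1089)*(-1/15969) + 19116*(1/12502))) + 38615) = 1/((-18716 + (1082*(-1/15969) + 9558/6251)) + 38615) = 1/((-18716 + (-1082/15969 + 9558/6251)) + 38615) = 1/((-18716 + 145868120/99822219) + 38615) = 1/(-1868126782684/99822219 + 38615) = 1/(1986508204001/99822219) = 99822219/1986508204001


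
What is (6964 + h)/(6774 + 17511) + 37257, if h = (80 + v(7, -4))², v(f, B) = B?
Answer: 180959797/4857 ≈ 37258.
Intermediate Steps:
h = 5776 (h = (80 - 4)² = 76² = 5776)
(6964 + h)/(6774 + 17511) + 37257 = (6964 + 5776)/(6774 + 17511) + 37257 = 12740/24285 + 37257 = 12740*(1/24285) + 37257 = 2548/4857 + 37257 = 180959797/4857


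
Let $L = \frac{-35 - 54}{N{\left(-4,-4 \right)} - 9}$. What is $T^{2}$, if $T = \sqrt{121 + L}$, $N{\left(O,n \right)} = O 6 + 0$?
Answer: $\frac{4082}{33} \approx 123.7$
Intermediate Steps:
$N{\left(O,n \right)} = 6 O$ ($N{\left(O,n \right)} = 6 O + 0 = 6 O$)
$L = \frac{89}{33}$ ($L = \frac{-35 - 54}{6 \left(-4\right) - 9} = - \frac{89}{-24 - 9} = - \frac{89}{-33} = \left(-89\right) \left(- \frac{1}{33}\right) = \frac{89}{33} \approx 2.697$)
$T = \frac{\sqrt{134706}}{33}$ ($T = \sqrt{121 + \frac{89}{33}} = \sqrt{\frac{4082}{33}} = \frac{\sqrt{134706}}{33} \approx 11.122$)
$T^{2} = \left(\frac{\sqrt{134706}}{33}\right)^{2} = \frac{4082}{33}$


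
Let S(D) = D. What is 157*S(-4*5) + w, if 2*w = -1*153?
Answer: -6433/2 ≈ -3216.5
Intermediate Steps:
w = -153/2 (w = (-1*153)/2 = (1/2)*(-153) = -153/2 ≈ -76.500)
157*S(-4*5) + w = 157*(-4*5) - 153/2 = 157*(-20) - 153/2 = -3140 - 153/2 = -6433/2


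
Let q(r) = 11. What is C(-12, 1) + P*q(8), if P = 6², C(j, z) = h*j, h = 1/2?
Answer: 390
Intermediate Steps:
h = ½ ≈ 0.50000
C(j, z) = j/2
P = 36
C(-12, 1) + P*q(8) = (½)*(-12) + 36*11 = -6 + 396 = 390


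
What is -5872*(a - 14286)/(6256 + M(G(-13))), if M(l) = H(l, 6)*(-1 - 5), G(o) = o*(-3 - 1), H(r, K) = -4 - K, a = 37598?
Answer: -34222016/1579 ≈ -21673.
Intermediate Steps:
G(o) = -4*o (G(o) = o*(-4) = -4*o)
M(l) = 60 (M(l) = (-4 - 1*6)*(-1 - 5) = (-4 - 6)*(-6) = -10*(-6) = 60)
-5872*(a - 14286)/(6256 + M(G(-13))) = -5872*(37598 - 14286)/(6256 + 60) = -5872/(6316/23312) = -5872/(6316*(1/23312)) = -5872/1579/5828 = -5872*5828/1579 = -34222016/1579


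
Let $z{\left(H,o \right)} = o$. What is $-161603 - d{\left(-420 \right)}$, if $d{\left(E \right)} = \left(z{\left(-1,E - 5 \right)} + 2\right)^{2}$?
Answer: $-340532$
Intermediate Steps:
$d{\left(E \right)} = \left(-3 + E\right)^{2}$ ($d{\left(E \right)} = \left(\left(E - 5\right) + 2\right)^{2} = \left(\left(-5 + E\right) + 2\right)^{2} = \left(-3 + E\right)^{2}$)
$-161603 - d{\left(-420 \right)} = -161603 - \left(-3 - 420\right)^{2} = -161603 - \left(-423\right)^{2} = -161603 - 178929 = -340532$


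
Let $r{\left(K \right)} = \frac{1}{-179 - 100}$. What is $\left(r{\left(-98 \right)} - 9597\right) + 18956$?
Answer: $\frac{2611160}{279} \approx 9359.0$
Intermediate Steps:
$r{\left(K \right)} = - \frac{1}{279}$ ($r{\left(K \right)} = \frac{1}{-279} = - \frac{1}{279}$)
$\left(r{\left(-98 \right)} - 9597\right) + 18956 = \left(- \frac{1}{279} - 9597\right) + 18956 = - \frac{2677564}{279} + 18956 = \frac{2611160}{279}$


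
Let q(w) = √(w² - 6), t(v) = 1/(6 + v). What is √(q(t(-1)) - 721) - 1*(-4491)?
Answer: 4491 + √(-18025 + 5*I*√149)/5 ≈ 4491.0 + 26.851*I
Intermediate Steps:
q(w) = √(-6 + w²)
√(q(t(-1)) - 721) - 1*(-4491) = √(√(-6 + (1/(6 - 1))²) - 721) - 1*(-4491) = √(√(-6 + (1/5)²) - 721) + 4491 = √(√(-6 + (⅕)²) - 721) + 4491 = √(√(-6 + 1/25) - 721) + 4491 = √(√(-149/25) - 721) + 4491 = √(I*√149/5 - 721) + 4491 = √(-721 + I*√149/5) + 4491 = 4491 + √(-721 + I*√149/5)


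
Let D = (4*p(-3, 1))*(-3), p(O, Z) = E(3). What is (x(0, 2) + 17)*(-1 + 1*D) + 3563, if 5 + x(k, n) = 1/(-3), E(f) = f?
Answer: 9394/3 ≈ 3131.3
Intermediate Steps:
x(k, n) = -16/3 (x(k, n) = -5 + 1/(-3) = -5 - ⅓ = -16/3)
p(O, Z) = 3
D = -36 (D = (4*3)*(-3) = 12*(-3) = -36)
(x(0, 2) + 17)*(-1 + 1*D) + 3563 = (-16/3 + 17)*(-1 + 1*(-36)) + 3563 = 35*(-1 - 36)/3 + 3563 = (35/3)*(-37) + 3563 = -1295/3 + 3563 = 9394/3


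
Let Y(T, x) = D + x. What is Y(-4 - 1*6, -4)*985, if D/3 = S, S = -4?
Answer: -15760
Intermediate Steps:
D = -12 (D = 3*(-4) = -12)
Y(T, x) = -12 + x
Y(-4 - 1*6, -4)*985 = (-12 - 4)*985 = -16*985 = -15760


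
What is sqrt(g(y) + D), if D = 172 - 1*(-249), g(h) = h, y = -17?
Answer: 2*sqrt(101) ≈ 20.100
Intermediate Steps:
D = 421 (D = 172 + 249 = 421)
sqrt(g(y) + D) = sqrt(-17 + 421) = sqrt(404) = 2*sqrt(101)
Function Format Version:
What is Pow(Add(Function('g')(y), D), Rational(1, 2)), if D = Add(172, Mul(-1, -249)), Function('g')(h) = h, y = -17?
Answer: Mul(2, Pow(101, Rational(1, 2))) ≈ 20.100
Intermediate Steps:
D = 421 (D = Add(172, 249) = 421)
Pow(Add(Function('g')(y), D), Rational(1, 2)) = Pow(Add(-17, 421), Rational(1, 2)) = Pow(404, Rational(1, 2)) = Mul(2, Pow(101, Rational(1, 2)))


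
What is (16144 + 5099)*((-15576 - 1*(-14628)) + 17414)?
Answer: 349787238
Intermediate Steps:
(16144 + 5099)*((-15576 - 1*(-14628)) + 17414) = 21243*((-15576 + 14628) + 17414) = 21243*(-948 + 17414) = 21243*16466 = 349787238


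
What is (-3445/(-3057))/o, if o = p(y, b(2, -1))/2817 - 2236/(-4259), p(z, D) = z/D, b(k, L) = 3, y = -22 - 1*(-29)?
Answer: 41331742335/19285847731 ≈ 2.1431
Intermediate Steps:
y = 7 (y = -22 + 29 = 7)
o = 18926249/35992809 (o = (7/3)/2817 - 2236/(-4259) = (7*(⅓))*(1/2817) - 2236*(-1/4259) = (7/3)*(1/2817) + 2236/4259 = 7/8451 + 2236/4259 = 18926249/35992809 ≈ 0.52583)
(-3445/(-3057))/o = (-3445/(-3057))/(18926249/35992809) = -3445*(-1/3057)*(35992809/18926249) = (3445/3057)*(35992809/18926249) = 41331742335/19285847731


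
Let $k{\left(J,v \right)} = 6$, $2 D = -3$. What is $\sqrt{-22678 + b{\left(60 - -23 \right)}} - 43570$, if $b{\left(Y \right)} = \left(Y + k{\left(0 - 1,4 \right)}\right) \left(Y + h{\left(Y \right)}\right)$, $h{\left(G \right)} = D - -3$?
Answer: $-43570 + \frac{i \sqrt{60630}}{2} \approx -43570.0 + 123.12 i$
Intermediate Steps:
$D = - \frac{3}{2}$ ($D = \frac{1}{2} \left(-3\right) = - \frac{3}{2} \approx -1.5$)
$h{\left(G \right)} = \frac{3}{2}$ ($h{\left(G \right)} = - \frac{3}{2} - -3 = - \frac{3}{2} + 3 = \frac{3}{2}$)
$b{\left(Y \right)} = \left(6 + Y\right) \left(\frac{3}{2} + Y\right)$ ($b{\left(Y \right)} = \left(Y + 6\right) \left(Y + \frac{3}{2}\right) = \left(6 + Y\right) \left(\frac{3}{2} + Y\right)$)
$\sqrt{-22678 + b{\left(60 - -23 \right)}} - 43570 = \sqrt{-22678 + \left(9 + \left(60 - -23\right)^{2} + \frac{15 \left(60 - -23\right)}{2}\right)} - 43570 = \sqrt{-22678 + \left(9 + \left(60 + 23\right)^{2} + \frac{15 \left(60 + 23\right)}{2}\right)} - 43570 = \sqrt{-22678 + \left(9 + 83^{2} + \frac{15}{2} \cdot 83\right)} - 43570 = \sqrt{-22678 + \left(9 + 6889 + \frac{1245}{2}\right)} - 43570 = \sqrt{-22678 + \frac{15041}{2}} - 43570 = \sqrt{- \frac{30315}{2}} - 43570 = \frac{i \sqrt{60630}}{2} - 43570 = -43570 + \frac{i \sqrt{60630}}{2}$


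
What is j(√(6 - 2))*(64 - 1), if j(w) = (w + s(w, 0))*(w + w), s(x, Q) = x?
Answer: 1008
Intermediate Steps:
j(w) = 4*w² (j(w) = (w + w)*(w + w) = (2*w)*(2*w) = 4*w²)
j(√(6 - 2))*(64 - 1) = (4*(√(6 - 2))²)*(64 - 1) = (4*(√4)²)*63 = (4*2²)*63 = (4*4)*63 = 16*63 = 1008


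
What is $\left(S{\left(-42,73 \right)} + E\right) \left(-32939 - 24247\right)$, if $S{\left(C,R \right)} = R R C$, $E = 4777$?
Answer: $12526078626$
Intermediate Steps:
$S{\left(C,R \right)} = C R^{2}$ ($S{\left(C,R \right)} = R^{2} C = C R^{2}$)
$\left(S{\left(-42,73 \right)} + E\right) \left(-32939 - 24247\right) = \left(- 42 \cdot 73^{2} + 4777\right) \left(-32939 - 24247\right) = \left(\left(-42\right) 5329 + 4777\right) \left(-57186\right) = \left(-223818 + 4777\right) \left(-57186\right) = \left(-219041\right) \left(-57186\right) = 12526078626$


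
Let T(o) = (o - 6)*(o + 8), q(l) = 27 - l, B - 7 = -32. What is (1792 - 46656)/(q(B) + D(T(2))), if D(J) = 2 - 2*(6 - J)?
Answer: 22432/19 ≈ 1180.6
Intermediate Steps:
B = -25 (B = 7 - 32 = -25)
T(o) = (-6 + o)*(8 + o)
D(J) = -10 + 2*J (D(J) = 2 + (-12 + 2*J) = -10 + 2*J)
(1792 - 46656)/(q(B) + D(T(2))) = (1792 - 46656)/((27 - 1*(-25)) + (-10 + 2*(-48 + 2² + 2*2))) = -44864/((27 + 25) + (-10 + 2*(-48 + 4 + 4))) = -44864/(52 + (-10 + 2*(-40))) = -44864/(52 + (-10 - 80)) = -44864/(52 - 90) = -44864/(-38) = -44864*(-1/38) = 22432/19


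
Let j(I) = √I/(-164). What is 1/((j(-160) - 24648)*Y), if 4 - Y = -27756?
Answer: -5179161/3543729458739980 + 41*I*√10/28349835669919840 ≈ -1.4615e-9 + 4.5733e-15*I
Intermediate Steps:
Y = 27760 (Y = 4 - 1*(-27756) = 4 + 27756 = 27760)
j(I) = -√I/164
1/((j(-160) - 24648)*Y) = 1/(-I*√10/41 - 24648*27760) = (1/27760)/(-I*√10/41 - 24648) = (1/27760)/(-24648 - I*√10/41) = 1/(27760*(-24648 - I*√10/41))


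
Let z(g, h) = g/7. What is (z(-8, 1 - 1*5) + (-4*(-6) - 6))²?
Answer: 13924/49 ≈ 284.16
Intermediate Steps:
z(g, h) = g/7 (z(g, h) = g*(⅐) = g/7)
(z(-8, 1 - 1*5) + (-4*(-6) - 6))² = ((⅐)*(-8) + (-4*(-6) - 6))² = (-8/7 + (24 - 6))² = (-8/7 + 18)² = (118/7)² = 13924/49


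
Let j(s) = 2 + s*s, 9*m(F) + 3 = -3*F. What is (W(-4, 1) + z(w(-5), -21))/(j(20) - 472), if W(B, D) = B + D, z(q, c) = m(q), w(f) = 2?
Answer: 2/35 ≈ 0.057143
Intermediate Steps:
m(F) = -⅓ - F/3 (m(F) = -⅓ + (-3*F)/9 = -⅓ - F/3)
j(s) = 2 + s²
z(q, c) = -⅓ - q/3
(W(-4, 1) + z(w(-5), -21))/(j(20) - 472) = ((-4 + 1) + (-⅓ - ⅓*2))/((2 + 20²) - 472) = (-3 + (-⅓ - ⅔))/((2 + 400) - 472) = (-3 - 1)/(402 - 472) = -4/(-70) = -4*(-1/70) = 2/35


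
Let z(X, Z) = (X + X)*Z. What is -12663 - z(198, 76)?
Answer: -42759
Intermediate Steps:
z(X, Z) = 2*X*Z (z(X, Z) = (2*X)*Z = 2*X*Z)
-12663 - z(198, 76) = -12663 - 2*198*76 = -12663 - 1*30096 = -12663 - 30096 = -42759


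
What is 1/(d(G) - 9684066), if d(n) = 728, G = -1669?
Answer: -1/9683338 ≈ -1.0327e-7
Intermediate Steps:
1/(d(G) - 9684066) = 1/(728 - 9684066) = 1/(-9683338) = -1/9683338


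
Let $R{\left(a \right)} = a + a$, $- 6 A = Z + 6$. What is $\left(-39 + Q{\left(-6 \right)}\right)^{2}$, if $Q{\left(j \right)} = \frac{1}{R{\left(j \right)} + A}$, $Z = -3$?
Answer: $\frac{954529}{625} \approx 1527.2$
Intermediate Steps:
$A = - \frac{1}{2}$ ($A = - \frac{-3 + 6}{6} = \left(- \frac{1}{6}\right) 3 = - \frac{1}{2} \approx -0.5$)
$R{\left(a \right)} = 2 a$
$Q{\left(j \right)} = \frac{1}{- \frac{1}{2} + 2 j}$ ($Q{\left(j \right)} = \frac{1}{2 j - \frac{1}{2}} = \frac{1}{- \frac{1}{2} + 2 j}$)
$\left(-39 + Q{\left(-6 \right)}\right)^{2} = \left(-39 + \frac{2}{-1 + 4 \left(-6\right)}\right)^{2} = \left(-39 + \frac{2}{-1 - 24}\right)^{2} = \left(-39 + \frac{2}{-25}\right)^{2} = \left(-39 + 2 \left(- \frac{1}{25}\right)\right)^{2} = \left(-39 - \frac{2}{25}\right)^{2} = \left(- \frac{977}{25}\right)^{2} = \frac{954529}{625}$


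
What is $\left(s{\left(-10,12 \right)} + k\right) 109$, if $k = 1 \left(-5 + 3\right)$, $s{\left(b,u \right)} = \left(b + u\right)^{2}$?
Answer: $218$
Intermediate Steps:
$k = -2$ ($k = 1 \left(-2\right) = -2$)
$\left(s{\left(-10,12 \right)} + k\right) 109 = \left(\left(-10 + 12\right)^{2} - 2\right) 109 = \left(2^{2} - 2\right) 109 = \left(4 - 2\right) 109 = 2 \cdot 109 = 218$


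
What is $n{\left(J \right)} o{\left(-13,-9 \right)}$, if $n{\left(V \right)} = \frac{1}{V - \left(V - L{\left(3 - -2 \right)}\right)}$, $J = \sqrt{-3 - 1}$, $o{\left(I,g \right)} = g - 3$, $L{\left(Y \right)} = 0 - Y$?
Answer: $\frac{12}{5} \approx 2.4$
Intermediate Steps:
$L{\left(Y \right)} = - Y$
$o{\left(I,g \right)} = -3 + g$
$J = 2 i$ ($J = \sqrt{-4} = 2 i \approx 2.0 i$)
$n{\left(V \right)} = - \frac{1}{5}$ ($n{\left(V \right)} = \frac{1}{V - \left(3 + 2 + V\right)} = \frac{1}{V - \left(5 + V\right)} = \frac{1}{-5} = - \frac{1}{5}$)
$n{\left(J \right)} o{\left(-13,-9 \right)} = - \frac{-3 - 9}{5} = \left(- \frac{1}{5}\right) \left(-12\right) = \frac{12}{5}$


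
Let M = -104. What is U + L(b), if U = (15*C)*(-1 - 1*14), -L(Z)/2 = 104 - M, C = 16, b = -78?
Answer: -4016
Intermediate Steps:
L(Z) = -416 (L(Z) = -2*(104 - 1*(-104)) = -2*(104 + 104) = -2*208 = -416)
U = -3600 (U = (15*16)*(-1 - 1*14) = 240*(-1 - 14) = 240*(-15) = -3600)
U + L(b) = -3600 - 416 = -4016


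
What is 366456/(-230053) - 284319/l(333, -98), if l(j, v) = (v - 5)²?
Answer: -69296170611/2440632277 ≈ -28.393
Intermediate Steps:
l(j, v) = (-5 + v)²
366456/(-230053) - 284319/l(333, -98) = 366456/(-230053) - 284319/(-5 - 98)² = 366456*(-1/230053) - 284319/((-103)²) = -366456/230053 - 284319/10609 = -69296170611/2440632277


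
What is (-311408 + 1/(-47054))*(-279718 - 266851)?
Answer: 8008871202484777/47054 ≈ 1.7021e+11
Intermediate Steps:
(-311408 + 1/(-47054))*(-279718 - 266851) = (-311408 - 1/47054)*(-546569) = -14652992033/47054*(-546569) = 8008871202484777/47054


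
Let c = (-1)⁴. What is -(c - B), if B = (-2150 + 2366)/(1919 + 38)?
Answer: -1741/1957 ≈ -0.88963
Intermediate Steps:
B = 216/1957 ≈ 0.11037
c = 1
-(c - B) = -(1 - 1*216/1957) = -(1 - 216/1957) = -1*1741/1957 = -1741/1957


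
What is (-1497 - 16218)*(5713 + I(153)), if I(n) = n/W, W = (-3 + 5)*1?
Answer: -205121985/2 ≈ -1.0256e+8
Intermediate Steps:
W = 2 (W = 2*1 = 2)
I(n) = n/2
(-1497 - 16218)*(5713 + I(153)) = (-1497 - 16218)*(5713 + (½)*153) = -17715*(5713 + 153/2) = -17715*11579/2 = -205121985/2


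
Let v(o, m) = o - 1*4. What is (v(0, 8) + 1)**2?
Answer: 9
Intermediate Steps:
v(o, m) = -4 + o (v(o, m) = o - 4 = -4 + o)
(v(0, 8) + 1)**2 = ((-4 + 0) + 1)**2 = (-4 + 1)**2 = (-3)**2 = 9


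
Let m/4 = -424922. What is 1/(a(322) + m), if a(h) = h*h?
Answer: -1/1596004 ≈ -6.2656e-7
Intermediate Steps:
a(h) = h**2
m = -1699688 (m = 4*(-424922) = -1699688)
1/(a(322) + m) = 1/(322**2 - 1699688) = 1/(103684 - 1699688) = 1/(-1596004) = -1/1596004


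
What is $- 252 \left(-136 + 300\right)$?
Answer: $-41328$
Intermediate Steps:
$- 252 \left(-136 + 300\right) = \left(-252\right) 164 = -41328$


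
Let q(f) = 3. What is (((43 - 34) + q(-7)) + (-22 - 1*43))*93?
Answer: -4929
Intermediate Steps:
(((43 - 34) + q(-7)) + (-22 - 1*43))*93 = (((43 - 34) + 3) + (-22 - 1*43))*93 = ((9 + 3) + (-22 - 43))*93 = (12 - 65)*93 = -53*93 = -4929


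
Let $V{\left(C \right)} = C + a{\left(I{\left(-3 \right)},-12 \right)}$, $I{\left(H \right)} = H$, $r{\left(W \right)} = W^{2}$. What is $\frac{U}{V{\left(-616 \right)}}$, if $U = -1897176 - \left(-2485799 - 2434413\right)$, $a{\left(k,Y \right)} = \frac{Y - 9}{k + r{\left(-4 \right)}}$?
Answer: $- \frac{39299468}{8029} \approx -4894.7$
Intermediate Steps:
$a{\left(k,Y \right)} = \frac{-9 + Y}{16 + k}$ ($a{\left(k,Y \right)} = \frac{Y - 9}{k + \left(-4\right)^{2}} = \frac{-9 + Y}{k + 16} = \frac{-9 + Y}{16 + k}$)
$V{\left(C \right)} = - \frac{21}{13} + C$ ($V{\left(C \right)} = C + \frac{-9 - 12}{16 - 3} = C + \frac{1}{13} \left(-21\right) = C - \frac{21}{13} = - \frac{21}{13} + C$)
$U = 3023036$ ($U = -1897176 - \left(-2485799 - 2434413\right) = -1897176 - -4920212 = -1897176 + 4920212 = 3023036$)
$\frac{U}{V{\left(-616 \right)}} = \frac{3023036}{- \frac{21}{13} - 616} = \frac{3023036}{- \frac{8029}{13}} = 3023036 \left(- \frac{13}{8029}\right) = - \frac{39299468}{8029}$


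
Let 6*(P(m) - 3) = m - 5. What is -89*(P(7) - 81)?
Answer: 20737/3 ≈ 6912.3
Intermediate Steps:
P(m) = 13/6 + m/6 (P(m) = 3 + (m - 5)/6 = 3 + (-5 + m)/6 = 3 + (-5/6 + m/6) = 13/6 + m/6)
-89*(P(7) - 81) = -89*((13/6 + (1/6)*7) - 81) = -89*((13/6 + 7/6) - 81) = -89*(10/3 - 81) = -89*(-233/3) = 20737/3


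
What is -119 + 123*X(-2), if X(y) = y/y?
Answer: 4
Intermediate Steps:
X(y) = 1
-119 + 123*X(-2) = -119 + 123*1 = -119 + 123 = 4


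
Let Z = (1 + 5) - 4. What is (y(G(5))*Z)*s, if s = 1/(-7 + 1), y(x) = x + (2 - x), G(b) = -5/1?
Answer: -⅔ ≈ -0.66667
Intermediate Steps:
G(b) = -5 (G(b) = -5*1 = -5)
y(x) = 2
Z = 2 (Z = 6 - 4 = 2)
s = -⅙ (s = 1/(-6) = -⅙ ≈ -0.16667)
(y(G(5))*Z)*s = (2*2)*(-⅙) = 4*(-⅙) = -⅔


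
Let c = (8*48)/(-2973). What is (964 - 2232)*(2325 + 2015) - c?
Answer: -5453591792/991 ≈ -5.5031e+6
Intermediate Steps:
c = -128/991 (c = 384*(-1/2973) = -128/991 ≈ -0.12916)
(964 - 2232)*(2325 + 2015) - c = (964 - 2232)*(2325 + 2015) - 1*(-128/991) = -1268*4340 + 128/991 = -5503120 + 128/991 = -5453591792/991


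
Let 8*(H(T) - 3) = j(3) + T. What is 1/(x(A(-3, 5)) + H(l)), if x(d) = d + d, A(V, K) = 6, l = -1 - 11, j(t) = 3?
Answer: 8/111 ≈ 0.072072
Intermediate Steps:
l = -12
H(T) = 27/8 + T/8 (H(T) = 3 + (3 + T)/8 = 3 + (3/8 + T/8) = 27/8 + T/8)
x(d) = 2*d
1/(x(A(-3, 5)) + H(l)) = 1/(2*6 + (27/8 + (⅛)*(-12))) = 1/(12 + (27/8 - 3/2)) = 1/(12 + 15/8) = 1/(111/8) = 8/111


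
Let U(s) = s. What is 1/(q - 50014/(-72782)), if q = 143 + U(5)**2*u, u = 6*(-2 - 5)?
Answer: -36391/32981630 ≈ -0.0011034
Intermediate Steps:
u = -42 (u = 6*(-7) = -42)
q = -907 (q = 143 + 5**2*(-42) = 143 + 25*(-42) = 143 - 1050 = -907)
1/(q - 50014/(-72782)) = 1/(-907 - 50014/(-72782)) = 1/(-907 - 50014*(-1/72782)) = 1/(-907 + 25007/36391) = 1/(-32981630/36391) = -36391/32981630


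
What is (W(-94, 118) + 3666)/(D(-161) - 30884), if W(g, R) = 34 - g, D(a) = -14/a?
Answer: -43631/355165 ≈ -0.12285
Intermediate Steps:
(W(-94, 118) + 3666)/(D(-161) - 30884) = ((34 - 1*(-94)) + 3666)/(-14/(-161) - 30884) = ((34 + 94) + 3666)/(-14*(-1/161) - 30884) = (128 + 3666)/(2/23 - 30884) = 3794/(-710330/23) = 3794*(-23/710330) = -43631/355165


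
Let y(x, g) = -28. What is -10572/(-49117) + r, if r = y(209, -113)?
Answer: -1364704/49117 ≈ -27.785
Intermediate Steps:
r = -28
-10572/(-49117) + r = -10572/(-49117) - 28 = -10572*(-1/49117) - 28 = 10572/49117 - 28 = -1364704/49117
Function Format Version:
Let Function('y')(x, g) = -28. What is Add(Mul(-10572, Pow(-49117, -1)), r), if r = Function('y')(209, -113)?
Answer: Rational(-1364704, 49117) ≈ -27.785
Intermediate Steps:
r = -28
Add(Mul(-10572, Pow(-49117, -1)), r) = Add(Mul(-10572, Pow(-49117, -1)), -28) = Add(Mul(-10572, Rational(-1, 49117)), -28) = Add(Rational(10572, 49117), -28) = Rational(-1364704, 49117)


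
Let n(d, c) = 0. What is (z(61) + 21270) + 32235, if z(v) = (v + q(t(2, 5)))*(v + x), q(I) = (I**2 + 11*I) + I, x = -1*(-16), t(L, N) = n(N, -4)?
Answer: 58202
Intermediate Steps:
t(L, N) = 0
x = 16
q(I) = I**2 + 12*I
z(v) = v*(16 + v) (z(v) = (v + 0*(12 + 0))*(v + 16) = (v + 0*12)*(16 + v) = (v + 0)*(16 + v) = v*(16 + v))
(z(61) + 21270) + 32235 = (61*(16 + 61) + 21270) + 32235 = (61*77 + 21270) + 32235 = (4697 + 21270) + 32235 = 25967 + 32235 = 58202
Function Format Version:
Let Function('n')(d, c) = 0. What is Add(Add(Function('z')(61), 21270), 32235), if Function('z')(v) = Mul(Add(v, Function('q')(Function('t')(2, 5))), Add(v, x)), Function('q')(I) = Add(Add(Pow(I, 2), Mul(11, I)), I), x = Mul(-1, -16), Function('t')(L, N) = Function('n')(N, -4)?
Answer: 58202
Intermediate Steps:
Function('t')(L, N) = 0
x = 16
Function('q')(I) = Add(Pow(I, 2), Mul(12, I))
Function('z')(v) = Mul(v, Add(16, v)) (Function('z')(v) = Mul(Add(v, Mul(0, Add(12, 0))), Add(v, 16)) = Mul(Add(v, Mul(0, 12)), Add(16, v)) = Mul(Add(v, 0), Add(16, v)) = Mul(v, Add(16, v)))
Add(Add(Function('z')(61), 21270), 32235) = Add(Add(Mul(61, Add(16, 61)), 21270), 32235) = Add(Add(Mul(61, 77), 21270), 32235) = Add(Add(4697, 21270), 32235) = Add(25967, 32235) = 58202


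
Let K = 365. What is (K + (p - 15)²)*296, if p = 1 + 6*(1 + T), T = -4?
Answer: 411144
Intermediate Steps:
p = -17 (p = 1 + 6*(1 - 4) = 1 + 6*(-3) = 1 - 18 = -17)
(K + (p - 15)²)*296 = (365 + (-17 - 15)²)*296 = (365 + (-32)²)*296 = (365 + 1024)*296 = 1389*296 = 411144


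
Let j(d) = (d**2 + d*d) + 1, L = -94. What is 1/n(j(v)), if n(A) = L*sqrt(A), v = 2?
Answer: -1/282 ≈ -0.0035461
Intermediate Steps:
j(d) = 1 + 2*d**2 (j(d) = (d**2 + d**2) + 1 = 2*d**2 + 1 = 1 + 2*d**2)
n(A) = -94*sqrt(A)
1/n(j(v)) = 1/(-94*sqrt(1 + 2*2**2)) = 1/(-94*sqrt(1 + 2*4)) = 1/(-94*sqrt(1 + 8)) = 1/(-94*sqrt(9)) = 1/(-94*3) = 1/(-282) = -1/282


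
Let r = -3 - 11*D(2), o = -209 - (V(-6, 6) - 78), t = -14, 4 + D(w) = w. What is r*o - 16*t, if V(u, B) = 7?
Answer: -2398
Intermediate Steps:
D(w) = -4 + w
o = -138 (o = -209 - (7 - 78) = -209 - 1*(-71) = -209 + 71 = -138)
r = 19 (r = -3 - 11*(-4 + 2) = -3 - 11*(-2) = -3 + 22 = 19)
r*o - 16*t = 19*(-138) - 16*(-14) = -2622 + 224 = -2398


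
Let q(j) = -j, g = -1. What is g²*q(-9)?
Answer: 9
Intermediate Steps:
g²*q(-9) = (-1)²*(-1*(-9)) = 1*9 = 9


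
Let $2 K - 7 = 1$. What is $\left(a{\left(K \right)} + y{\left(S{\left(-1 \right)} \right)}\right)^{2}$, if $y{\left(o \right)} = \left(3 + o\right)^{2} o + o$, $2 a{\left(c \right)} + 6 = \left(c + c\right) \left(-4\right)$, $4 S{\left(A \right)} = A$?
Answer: $\frac{1830609}{4096} \approx 446.93$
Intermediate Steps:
$S{\left(A \right)} = \frac{A}{4}$
$K = 4$ ($K = \frac{7}{2} + \frac{1}{2} \cdot 1 = \frac{7}{2} + \frac{1}{2} = 4$)
$a{\left(c \right)} = -3 - 4 c$ ($a{\left(c \right)} = -3 + \frac{\left(c + c\right) \left(-4\right)}{2} = -3 + \frac{2 c \left(-4\right)}{2} = -3 + \frac{\left(-8\right) c}{2} = -3 - 4 c$)
$y{\left(o \right)} = o + o \left(3 + o\right)^{2}$ ($y{\left(o \right)} = o \left(3 + o\right)^{2} + o = o + o \left(3 + o\right)^{2}$)
$\left(a{\left(K \right)} + y{\left(S{\left(-1 \right)} \right)}\right)^{2} = \left(\left(-3 - 16\right) + \frac{1}{4} \left(-1\right) \left(1 + \left(3 + \frac{1}{4} \left(-1\right)\right)^{2}\right)\right)^{2} = \left(\left(-3 - 16\right) - \frac{1 + \left(3 - \frac{1}{4}\right)^{2}}{4}\right)^{2} = \left(-19 - \frac{1 + \left(\frac{11}{4}\right)^{2}}{4}\right)^{2} = \left(-19 - \frac{1 + \frac{121}{16}}{4}\right)^{2} = \left(-19 - \frac{137}{64}\right)^{2} = \left(- \frac{1353}{64}\right)^{2} = \frac{1830609}{4096}$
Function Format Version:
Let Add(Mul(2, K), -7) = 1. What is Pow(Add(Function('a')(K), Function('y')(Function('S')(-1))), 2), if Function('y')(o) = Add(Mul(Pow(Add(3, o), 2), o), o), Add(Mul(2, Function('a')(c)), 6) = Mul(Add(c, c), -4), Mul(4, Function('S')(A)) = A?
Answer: Rational(1830609, 4096) ≈ 446.93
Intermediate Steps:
Function('S')(A) = Mul(Rational(1, 4), A)
K = 4 (K = Add(Rational(7, 2), Mul(Rational(1, 2), 1)) = Add(Rational(7, 2), Rational(1, 2)) = 4)
Function('a')(c) = Add(-3, Mul(-4, c)) (Function('a')(c) = Add(-3, Mul(Rational(1, 2), Mul(Add(c, c), -4))) = Add(-3, Mul(Rational(1, 2), Mul(Mul(2, c), -4))) = Add(-3, Mul(Rational(1, 2), Mul(-8, c))) = Add(-3, Mul(-4, c)))
Function('y')(o) = Add(o, Mul(o, Pow(Add(3, o), 2))) (Function('y')(o) = Add(Mul(o, Pow(Add(3, o), 2)), o) = Add(o, Mul(o, Pow(Add(3, o), 2))))
Pow(Add(Function('a')(K), Function('y')(Function('S')(-1))), 2) = Pow(Add(Add(-3, Mul(-4, 4)), Mul(Mul(Rational(1, 4), -1), Add(1, Pow(Add(3, Mul(Rational(1, 4), -1)), 2)))), 2) = Pow(Add(Add(-3, -16), Mul(Rational(-1, 4), Add(1, Pow(Add(3, Rational(-1, 4)), 2)))), 2) = Pow(Add(-19, Mul(Rational(-1, 4), Add(1, Pow(Rational(11, 4), 2)))), 2) = Pow(Add(-19, Mul(Rational(-1, 4), Add(1, Rational(121, 16)))), 2) = Pow(Add(-19, Mul(Rational(-1, 4), Rational(137, 16))), 2) = Pow(Add(-19, Rational(-137, 64)), 2) = Pow(Rational(-1353, 64), 2) = Rational(1830609, 4096)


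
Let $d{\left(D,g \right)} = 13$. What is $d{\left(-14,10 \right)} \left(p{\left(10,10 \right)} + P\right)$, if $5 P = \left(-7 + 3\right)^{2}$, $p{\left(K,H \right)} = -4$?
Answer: $- \frac{52}{5} \approx -10.4$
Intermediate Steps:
$P = \frac{16}{5}$ ($P = \frac{\left(-7 + 3\right)^{2}}{5} = \frac{\left(-4\right)^{2}}{5} = \frac{1}{5} \cdot 16 = \frac{16}{5} \approx 3.2$)
$d{\left(-14,10 \right)} \left(p{\left(10,10 \right)} + P\right) = 13 \left(-4 + \frac{16}{5}\right) = 13 \left(- \frac{4}{5}\right) = - \frac{52}{5}$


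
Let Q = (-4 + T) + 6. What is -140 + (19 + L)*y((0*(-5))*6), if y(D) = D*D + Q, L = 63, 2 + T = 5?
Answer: 270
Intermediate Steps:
T = 3 (T = -2 + 5 = 3)
Q = 5 (Q = (-4 + 3) + 6 = -1 + 6 = 5)
y(D) = 5 + D² (y(D) = D*D + 5 = D² + 5 = 5 + D²)
-140 + (19 + L)*y((0*(-5))*6) = -140 + (19 + 63)*(5 + ((0*(-5))*6)²) = -140 + 82*(5 + (0*6)²) = -140 + 82*(5 + 0²) = -140 + 82*(5 + 0) = -140 + 82*5 = -140 + 410 = 270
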